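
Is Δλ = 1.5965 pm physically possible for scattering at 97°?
No, inconsistent

Calculate the expected shift for θ = 97°:

Δλ_expected = λ_C(1 - cos(97°))
Δλ_expected = 2.4263 × (1 - cos(97°))
Δλ_expected = 2.4263 × 1.1219
Δλ_expected = 2.7220 pm

Given shift: 1.5965 pm
Expected shift: 2.7220 pm
Difference: 1.1255 pm

The values do not match. The given shift corresponds to θ ≈ 70.0°, not 97°.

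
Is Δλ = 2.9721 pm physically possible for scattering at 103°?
Yes, consistent

Calculate the expected shift for θ = 103°:

Δλ_expected = λ_C(1 - cos(103°))
Δλ_expected = 2.4263 × (1 - cos(103°))
Δλ_expected = 2.4263 × 1.2250
Δλ_expected = 2.9721 pm

Given shift: 2.9721 pm
Expected shift: 2.9721 pm
Difference: 0.0000 pm

The values match. This is consistent with Compton scattering at the stated angle.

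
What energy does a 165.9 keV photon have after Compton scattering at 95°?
122.6206 keV

First convert energy to wavelength:
λ = hc/E, with hc ≈ 1239.842 keV·pm (i.e. 1239.842 eV·nm)

For E = 165.9 keV = 165900 eV:
λ = 1239.842 keV·pm / 165.9 keV
λ = 7.4734 pm

Calculate the Compton shift:
Δλ = λ_C(1 - cos(95°)) = 2.4263 × 1.0872
Δλ = 2.6378 pm

Final wavelength:
λ' = 7.4734 + 2.6378 = 10.1112 pm

Final energy:
E' = hc/λ' = 1239.842 / 10.1112 = 122.6206 keV

(Intermediate values are shown rounded; full precision is carried through to the final answer.)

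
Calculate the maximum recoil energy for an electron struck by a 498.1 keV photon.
329.2248 keV

Maximum energy transfer occurs at θ = 180° (backscattering).

Initial photon: E₀ = 498.1 keV → λ₀ = 2.4891 pm

Maximum Compton shift (at 180°):
Δλ_max = 2λ_C = 2 × 2.4263 = 4.8526 pm

Final wavelength:
λ' = 2.4891 + 4.8526 = 7.3418 pm

Minimum photon energy (maximum energy to electron):
E'_min = hc/λ' = 168.8752 keV

Maximum electron kinetic energy:
K_max = E₀ - E'_min = 498.1000 - 168.8752 = 329.2248 keV

(Intermediate values are shown rounded; full precision is carried through to the final answer.)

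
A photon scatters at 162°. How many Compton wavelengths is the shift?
1.9511 λ_C

The Compton shift formula is:
Δλ = λ_C(1 - cos θ)

Dividing both sides by λ_C:
Δλ/λ_C = 1 - cos θ

For θ = 162°:
Δλ/λ_C = 1 - cos(162°)
Δλ/λ_C = 1 - -0.9511
Δλ/λ_C = 1.9511

This means the shift is 1.9511 × λ_C = 4.7339 pm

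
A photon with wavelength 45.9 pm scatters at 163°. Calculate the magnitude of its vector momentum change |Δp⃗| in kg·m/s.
2.7217e-23 kg·m/s

Photon momentum magnitude is p = h/λ.

Initial momentum:
p₀ = h/λ = 6.6261e-34/4.5900e-11 = 1.4436e-23 kg·m/s

After scattering:
λ' = λ + Δλ = 45.9 + 4.7466 = 50.6466 pm
p' = h/λ' = 6.6261e-34/5.0647e-11 = 1.3083e-23 kg·m/s

Momentum is a vector; the scattered photon's direction makes angle θ = 163° with the incident direction. The magnitude of the vector change Δp⃗ = p⃗₀ − p⃗' is found from the law of cosines:
|Δp⃗|² = p₀² + p'² − 2p₀p'cos θ
|Δp⃗|² = (1.4436e-23)² + (1.3083e-23)² − 2·1.4436e-23·1.3083e-23·cos(163°)
|Δp⃗| = 2.7217e-23 kg·m/s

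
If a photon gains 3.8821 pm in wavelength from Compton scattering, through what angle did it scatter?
126.87°

From the Compton formula Δλ = λ_C(1 - cos θ), we can solve for θ:

cos θ = 1 - Δλ/λ_C

Given:
- Δλ = 3.8821 pm
- λ_C = h/(m_e·c) ≈ 2.42631024 pm

cos θ = 1 - 3.8821/2.42631024
cos θ = 1 - 1.600001
cos θ = -0.600001

θ = arccos(-0.600001)
θ = 126.87°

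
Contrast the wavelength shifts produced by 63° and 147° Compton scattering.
147° produces the larger shift by a factor of 3.367

Calculate both shifts using Δλ = λ_C(1 - cos θ):

For θ₁ = 63°:
Δλ₁ = 2.4263 × (1 - cos(63°))
Δλ₁ = 2.4263 × 0.5460
Δλ₁ = 1.3248 pm

For θ₂ = 147°:
Δλ₂ = 2.4263 × (1 - cos(147°))
Δλ₂ = 2.4263 × 1.8387
Δλ₂ = 4.4612 pm

The 147° angle produces the larger shift.
Ratio: 4.4612/1.3248 = 3.367

(Intermediate values are shown rounded; full precision is carried through to the final answer.)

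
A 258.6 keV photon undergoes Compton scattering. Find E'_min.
128.5202 keV (at θ = 180°)

The scattered photon has minimum energy when its wavelength is maximum, i.e., when the Compton shift Δλ = λ_C(1 − cos θ) is maximum. This occurs at θ = 180° (backscattering), giving Δλ_max = 2λ_C = 4.8526 pm.

Initial wavelength: λ₀ = hc/E₀ = 4.7944 pm
Maximum final wavelength: λ'_max = λ₀ + 2λ_C = 4.7944 + 4.8526 = 9.6471 pm
Minimum final energy: E'_min = hc/λ'_max = 128.5202 keV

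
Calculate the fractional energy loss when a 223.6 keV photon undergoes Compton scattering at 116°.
0.3863 (or 38.63%)

Calculate initial and final photon energies:

Initial: E₀ = 223.6 keV → λ₀ = 5.5449 pm
Compton shift: Δλ = 3.4899 pm
Final wavelength: λ' = 9.0348 pm
Final energy: E' = 137.2289 keV

Fractional energy loss:
(E₀ - E')/E₀ = (223.6000 - 137.2289)/223.6000
= 86.3711/223.6000
= 0.3863
= 38.63%

(Intermediate values are shown rounded; full precision is carried through to the final answer.)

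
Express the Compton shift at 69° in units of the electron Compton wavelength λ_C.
0.6416 λ_C

The Compton shift formula is:
Δλ = λ_C(1 - cos θ)

Dividing both sides by λ_C:
Δλ/λ_C = 1 - cos θ

For θ = 69°:
Δλ/λ_C = 1 - cos(69°)
Δλ/λ_C = 1 - 0.3584
Δλ/λ_C = 0.6416

This means the shift is 0.6416 × λ_C = 1.5568 pm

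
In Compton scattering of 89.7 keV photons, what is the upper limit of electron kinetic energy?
23.3085 keV

Maximum energy transfer occurs at θ = 180° (backscattering).

Initial photon: E₀ = 89.7 keV → λ₀ = 13.8221 pm

Maximum Compton shift (at 180°):
Δλ_max = 2λ_C = 2 × 2.4263 = 4.8526 pm

Final wavelength:
λ' = 13.8221 + 4.8526 = 18.6747 pm

Minimum photon energy (maximum energy to electron):
E'_min = hc/λ' = 66.3915 keV

Maximum electron kinetic energy:
K_max = E₀ - E'_min = 89.7000 - 66.3915 = 23.3085 keV

(Intermediate values are shown rounded; full precision is carried through to the final answer.)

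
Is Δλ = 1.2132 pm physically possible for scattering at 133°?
No, inconsistent

Calculate the expected shift for θ = 133°:

Δλ_expected = λ_C(1 - cos(133°))
Δλ_expected = 2.4263 × (1 - cos(133°))
Δλ_expected = 2.4263 × 1.6820
Δλ_expected = 4.0810 pm

Given shift: 1.2132 pm
Expected shift: 4.0810 pm
Difference: 2.8679 pm

The values do not match. The given shift corresponds to θ ≈ 60.0°, not 133°.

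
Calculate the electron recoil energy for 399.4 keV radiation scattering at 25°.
27.2525 keV

By energy conservation: K_e = E_initial - E_final

First find the scattered photon energy:
Initial wavelength: λ = hc/E = 3.1043 pm
Compton shift: Δλ = λ_C(1 - cos(25°)) = 0.2273 pm
Final wavelength: λ' = 3.1043 + 0.2273 = 3.3316 pm
Final photon energy: E' = hc/λ' = 372.1475 keV

Electron kinetic energy:
K_e = E - E' = 399.4000 - 372.1475 = 27.2525 keV

(Intermediate values are shown rounded; full precision is carried through to the final answer.)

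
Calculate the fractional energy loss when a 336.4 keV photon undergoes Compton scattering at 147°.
0.5476 (or 54.76%)

Calculate initial and final photon energies:

Initial: E₀ = 336.4 keV → λ₀ = 3.6856 pm
Compton shift: Δλ = 4.4612 pm
Final wavelength: λ' = 8.1468 pm
Final energy: E' = 152.1875 keV

Fractional energy loss:
(E₀ - E')/E₀ = (336.4000 - 152.1875)/336.4000
= 184.2125/336.4000
= 0.5476
= 54.76%

(Intermediate values are shown rounded; full precision is carried through to the final answer.)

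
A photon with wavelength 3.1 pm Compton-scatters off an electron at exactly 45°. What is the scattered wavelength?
3.8106 pm

Using the Compton formula: λ' = λ + λ_C(1 − cos θ)

For θ = 45°, cos θ = √2/2 (exact) ≈ 0.7071, so:
1 − cos 45° = 1 − (√2/2) ≈ 0.2929

Δλ = λ_C × 0.2929 = 2.4263 × 0.2929 = 0.7106 pm

λ' = 3.1 + 0.7106 = 3.8106 pm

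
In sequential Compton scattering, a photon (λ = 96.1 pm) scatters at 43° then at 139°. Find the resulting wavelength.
101.0093 pm

Apply Compton shift twice:

First scattering at θ₁ = 43°:
Δλ₁ = λ_C(1 - cos(43°))
Δλ₁ = 2.4263 × 0.2686
Δλ₁ = 0.6518 pm

After first scattering:
λ₁ = 96.1 + 0.6518 = 96.7518 pm

Second scattering at θ₂ = 139°:
Δλ₂ = λ_C(1 - cos(139°))
Δλ₂ = 2.4263 × 1.7547
Δλ₂ = 4.2575 pm

Final wavelength:
λ₂ = 96.7518 + 4.2575 = 101.0093 pm

Total shift: Δλ_total = 0.6518 + 4.2575 = 4.9093 pm

(Intermediate values are shown rounded; full precision is carried through to the final answer.)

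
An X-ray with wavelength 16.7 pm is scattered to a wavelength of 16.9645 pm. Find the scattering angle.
27.00°

First find the wavelength shift:
Δλ = λ' - λ = 16.9645 - 16.7 = 0.2645 pm

Using Δλ = λ_C(1 - cos θ), with λ_C = h/(m_e·c) ≈ 2.42631024 pm:
cos θ = 1 - Δλ/λ_C
cos θ = 1 - 0.2645/2.42631024
cos θ = 0.890987

θ = arccos(0.890987)
θ = 27.00°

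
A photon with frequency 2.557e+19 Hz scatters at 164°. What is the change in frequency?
7.382e+18 Hz (decrease)

Convert frequency to wavelength (c = 299792458 m/s):
λ₀ = c/f₀ = 299792458/2.557e+19 = 1.1724382e-11 m = 11.7244 pm

Calculate Compton shift:
Δλ = λ_C(1 - cos(164°)) = 4.7586 pm

Final wavelength:
λ' = λ₀ + Δλ = 11.7244 + 4.7586 = 16.4830 pm

Final frequency:
f' = c/λ' = 299792458/1.6483012e-11 = 1.8187966e+19 Hz

Frequency shift (decrease):
Δf = f₀ - f' = 2.557e+19 - 1.8187966e+19 = 7.382e+18 Hz

(Intermediate values are shown rounded; full precision is carried through to the final answer.)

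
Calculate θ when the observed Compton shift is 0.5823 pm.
40.54°

From the Compton formula Δλ = λ_C(1 - cos θ), we can solve for θ:

cos θ = 1 - Δλ/λ_C

Given:
- Δλ = 0.5823 pm
- λ_C = h/(m_e·c) ≈ 2.42631024 pm

cos θ = 1 - 0.5823/2.42631024
cos θ = 1 - 0.239994
cos θ = 0.760006

θ = arccos(0.760006)
θ = 40.54°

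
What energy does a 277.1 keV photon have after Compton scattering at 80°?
191.3533 keV

First convert energy to wavelength:
λ = hc/E, with hc ≈ 1239.842 keV·pm (i.e. 1239.842 eV·nm)

For E = 277.1 keV = 277100 eV:
λ = 1239.842 keV·pm / 277.1 keV
λ = 4.4743 pm

Calculate the Compton shift:
Δλ = λ_C(1 - cos(80°)) = 2.4263 × 0.8264
Δλ = 2.0050 pm

Final wavelength:
λ' = 4.4743 + 2.0050 = 6.4793 pm

Final energy:
E' = hc/λ' = 1239.842 / 6.4793 = 191.3533 keV

(Intermediate values are shown rounded; full precision is carried through to the final answer.)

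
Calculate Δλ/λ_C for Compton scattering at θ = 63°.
0.5460 λ_C

The Compton shift formula is:
Δλ = λ_C(1 - cos θ)

Dividing both sides by λ_C:
Δλ/λ_C = 1 - cos θ

For θ = 63°:
Δλ/λ_C = 1 - cos(63°)
Δλ/λ_C = 1 - 0.4540
Δλ/λ_C = 0.5460

This means the shift is 0.5460 × λ_C = 1.3248 pm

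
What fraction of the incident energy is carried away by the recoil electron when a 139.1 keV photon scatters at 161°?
0.3462 (or 34.62%)

Calculate initial and final photon energies:

Initial: E₀ = 139.1 keV → λ₀ = 8.9133 pm
Compton shift: Δλ = 4.7204 pm
Final wavelength: λ' = 13.6337 pm
Final energy: E' = 90.9392 keV

Fractional energy loss:
(E₀ - E')/E₀ = (139.1000 - 90.9392)/139.1000
= 48.1608/139.1000
= 0.3462
= 34.62%

(Intermediate values are shown rounded; full precision is carried through to the final answer.)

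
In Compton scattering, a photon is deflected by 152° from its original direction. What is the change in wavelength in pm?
4.5686 pm

Using the Compton scattering formula:
Δλ = λ_C(1 - cos θ)

where λ_C = h/(m_e·c) ≈ 2.4263 pm is the Compton wavelength of an electron.

For θ = 152°:
cos(152°) = -0.8829
1 - cos(152°) = 1.8829

Δλ = 2.4263 × 1.8829
Δλ = 4.5686 pm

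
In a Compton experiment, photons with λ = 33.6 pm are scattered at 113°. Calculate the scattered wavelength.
36.9743 pm

Using the Compton scattering formula:
λ' = λ + Δλ = λ + λ_C(1 - cos θ)

Given:
- Initial wavelength λ = 33.6 pm
- Scattering angle θ = 113°
- Compton wavelength λ_C ≈ 2.4263 pm

Calculate the shift:
Δλ = 2.4263 × (1 - cos(113°))
Δλ = 2.4263 × 1.3907
Δλ = 3.3743 pm

Final wavelength:
λ' = 33.6 + 3.3743 = 36.9743 pm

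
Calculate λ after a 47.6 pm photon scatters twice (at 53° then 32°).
48.9348 pm

Apply Compton shift twice:

First scattering at θ₁ = 53°:
Δλ₁ = λ_C(1 - cos(53°))
Δλ₁ = 2.4263 × 0.3982
Δλ₁ = 0.9661 pm

After first scattering:
λ₁ = 47.6 + 0.9661 = 48.5661 pm

Second scattering at θ₂ = 32°:
Δλ₂ = λ_C(1 - cos(32°))
Δλ₂ = 2.4263 × 0.1520
Δλ₂ = 0.3687 pm

Final wavelength:
λ₂ = 48.5661 + 0.3687 = 48.9348 pm

Total shift: Δλ_total = 0.9661 + 0.3687 = 1.3348 pm

(Intermediate values are shown rounded; full precision is carried through to the final answer.)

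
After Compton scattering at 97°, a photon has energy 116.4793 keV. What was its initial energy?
156.5001 keV

Convert final energy to wavelength (hc ≈ 1239.842 keV·pm):
λ' = hc/E' = 1239.842 / 116.4793 = 10.6443 pm

Calculate the Compton shift:
Δλ = λ_C(1 - cos(97°))
Δλ = 2.4263 × (1 - cos(97°))
Δλ = 2.7220 pm

Initial wavelength:
λ = λ' - Δλ = 10.6443 - 2.7220 = 7.9223 pm

Initial energy:
E = hc/λ = 1239.842 / 7.9223 = 156.5001 keV

(Intermediate values are shown rounded; full precision is carried through to the final answer.)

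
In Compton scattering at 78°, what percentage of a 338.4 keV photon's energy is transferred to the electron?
0.3441 (or 34.41%)

Calculate initial and final photon energies:

Initial: E₀ = 338.4 keV → λ₀ = 3.6638 pm
Compton shift: Δλ = 1.9219 pm
Final wavelength: λ' = 5.5857 pm
Final energy: E' = 221.9677 keV

Fractional energy loss:
(E₀ - E')/E₀ = (338.4000 - 221.9677)/338.4000
= 116.4323/338.4000
= 0.3441
= 34.41%

(Intermediate values are shown rounded; full precision is carried through to the final answer.)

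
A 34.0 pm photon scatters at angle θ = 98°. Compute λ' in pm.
36.7640 pm

Using the Compton scattering formula:
λ' = λ + Δλ = λ + λ_C(1 - cos θ)

Given:
- Initial wavelength λ = 34.0 pm
- Scattering angle θ = 98°
- Compton wavelength λ_C ≈ 2.4263 pm

Calculate the shift:
Δλ = 2.4263 × (1 - cos(98°))
Δλ = 2.4263 × 1.1392
Δλ = 2.7640 pm

Final wavelength:
λ' = 34.0 + 2.7640 = 36.7640 pm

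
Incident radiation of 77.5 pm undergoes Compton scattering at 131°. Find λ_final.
81.5181 pm

Using the Compton scattering formula:
λ' = λ + Δλ = λ + λ_C(1 - cos θ)

Given:
- Initial wavelength λ = 77.5 pm
- Scattering angle θ = 131°
- Compton wavelength λ_C ≈ 2.4263 pm

Calculate the shift:
Δλ = 2.4263 × (1 - cos(131°))
Δλ = 2.4263 × 1.6561
Δλ = 4.0181 pm

Final wavelength:
λ' = 77.5 + 4.0181 = 81.5181 pm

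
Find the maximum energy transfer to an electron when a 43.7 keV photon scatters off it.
6.3827 keV

Maximum energy transfer occurs at θ = 180° (backscattering).

Initial photon: E₀ = 43.7 keV → λ₀ = 28.3717 pm

Maximum Compton shift (at 180°):
Δλ_max = 2λ_C = 2 × 2.4263 = 4.8526 pm

Final wavelength:
λ' = 28.3717 + 4.8526 = 33.2243 pm

Minimum photon energy (maximum energy to electron):
E'_min = hc/λ' = 37.3173 keV

Maximum electron kinetic energy:
K_max = E₀ - E'_min = 43.7000 - 37.3173 = 6.3827 keV

(Intermediate values are shown rounded; full precision is carried through to the final answer.)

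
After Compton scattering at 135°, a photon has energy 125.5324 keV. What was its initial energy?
216.2000 keV

Convert final energy to wavelength (hc ≈ 1239.842 keV·pm):
λ' = hc/E' = 1239.842 / 125.5324 = 9.8767 pm

Calculate the Compton shift:
Δλ = λ_C(1 - cos(135°))
Δλ = 2.4263 × (1 - cos(135°))
Δλ = 4.1420 pm

Initial wavelength:
λ = λ' - Δλ = 9.8767 - 4.1420 = 5.7347 pm

Initial energy:
E = hc/λ = 1239.842 / 5.7347 = 216.2000 keV

(Intermediate values are shown rounded; full precision is carried through to the final answer.)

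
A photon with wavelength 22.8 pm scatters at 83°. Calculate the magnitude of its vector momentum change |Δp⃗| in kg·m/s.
3.6915e-23 kg·m/s

Photon momentum magnitude is p = h/λ.

Initial momentum:
p₀ = h/λ = 6.6261e-34/2.2800e-11 = 2.9062e-23 kg·m/s

After scattering:
λ' = λ + Δλ = 22.8 + 2.1306 = 24.9306 pm
p' = h/λ' = 6.6261e-34/2.4931e-11 = 2.6578e-23 kg·m/s

Momentum is a vector; the scattered photon's direction makes angle θ = 83° with the incident direction. The magnitude of the vector change Δp⃗ = p⃗₀ − p⃗' is found from the law of cosines:
|Δp⃗|² = p₀² + p'² − 2p₀p'cos θ
|Δp⃗|² = (2.9062e-23)² + (2.6578e-23)² − 2·2.9062e-23·2.6578e-23·cos(83°)
|Δp⃗| = 3.6915e-23 kg·m/s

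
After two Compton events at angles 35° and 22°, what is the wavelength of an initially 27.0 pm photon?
27.6155 pm

Apply Compton shift twice:

First scattering at θ₁ = 35°:
Δλ₁ = λ_C(1 - cos(35°))
Δλ₁ = 2.4263 × 0.1808
Δλ₁ = 0.4388 pm

After first scattering:
λ₁ = 27.0 + 0.4388 = 27.4388 pm

Second scattering at θ₂ = 22°:
Δλ₂ = λ_C(1 - cos(22°))
Δλ₂ = 2.4263 × 0.0728
Δλ₂ = 0.1767 pm

Final wavelength:
λ₂ = 27.4388 + 0.1767 = 27.6155 pm

Total shift: Δλ_total = 0.4388 + 0.1767 = 0.6155 pm

(Intermediate values are shown rounded; full precision is carried through to the final answer.)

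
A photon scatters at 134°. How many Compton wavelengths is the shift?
1.6947 λ_C

The Compton shift formula is:
Δλ = λ_C(1 - cos θ)

Dividing both sides by λ_C:
Δλ/λ_C = 1 - cos θ

For θ = 134°:
Δλ/λ_C = 1 - cos(134°)
Δλ/λ_C = 1 - -0.6947
Δλ/λ_C = 1.6947

This means the shift is 1.6947 × λ_C = 4.1118 pm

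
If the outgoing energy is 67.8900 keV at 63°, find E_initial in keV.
73.2000 keV

Convert final energy to wavelength (hc ≈ 1239.842 keV·pm):
λ' = hc/E' = 1239.842 / 67.8900 = 18.2625 pm

Calculate the Compton shift:
Δλ = λ_C(1 - cos(63°))
Δλ = 2.4263 × (1 - cos(63°))
Δλ = 1.3248 pm

Initial wavelength:
λ = λ' - Δλ = 18.2625 - 1.3248 = 16.9377 pm

Initial energy:
E = hc/λ = 1239.842 / 16.9377 = 73.2000 keV

(Intermediate values are shown rounded; full precision is carried through to the final answer.)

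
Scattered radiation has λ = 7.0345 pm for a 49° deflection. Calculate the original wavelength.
6.2000 pm

From λ' = λ + Δλ, we have λ = λ' - Δλ

First calculate the Compton shift:
Δλ = λ_C(1 - cos θ)
Δλ = 2.4263 × (1 - cos(49°))
Δλ = 2.4263 × 0.3439
Δλ = 0.8345 pm

Initial wavelength:
λ = λ' - Δλ
λ = 7.0345 - 0.8345
λ = 6.2000 pm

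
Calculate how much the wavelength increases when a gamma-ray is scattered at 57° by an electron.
1.1048 pm

Using the Compton scattering formula:
Δλ = λ_C(1 - cos θ)

where λ_C = h/(m_e·c) ≈ 2.4263 pm is the Compton wavelength of an electron.

For θ = 57°:
cos(57°) = 0.5446
1 - cos(57°) = 0.4554

Δλ = 2.4263 × 0.4554
Δλ = 1.1048 pm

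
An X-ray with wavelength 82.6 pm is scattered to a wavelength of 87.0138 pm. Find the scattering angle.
145.00°

First find the wavelength shift:
Δλ = λ' - λ = 87.0138 - 82.6 = 4.4138 pm

Using Δλ = λ_C(1 - cos θ), with λ_C = h/(m_e·c) ≈ 2.42631024 pm:
cos θ = 1 - Δλ/λ_C
cos θ = 1 - 4.4138/2.42631024
cos θ = -0.819141

θ = arccos(-0.819141)
θ = 145.00°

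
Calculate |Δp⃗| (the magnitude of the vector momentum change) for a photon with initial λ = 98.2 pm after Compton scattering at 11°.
1.2932e-24 kg·m/s

Photon momentum magnitude is p = h/λ.

Initial momentum:
p₀ = h/λ = 6.6261e-34/9.8200e-11 = 6.7475e-24 kg·m/s

After scattering:
λ' = λ + Δλ = 98.2 + 0.0446 = 98.2446 pm
p' = h/λ' = 6.6261e-34/9.8245e-11 = 6.7445e-24 kg·m/s

Momentum is a vector; the scattered photon's direction makes angle θ = 11° with the incident direction. The magnitude of the vector change Δp⃗ = p⃗₀ − p⃗' is found from the law of cosines:
|Δp⃗|² = p₀² + p'² − 2p₀p'cos θ
|Δp⃗|² = (6.7475e-24)² + (6.7445e-24)² − 2·6.7475e-24·6.7445e-24·cos(11°)
|Δp⃗| = 1.2932e-24 kg·m/s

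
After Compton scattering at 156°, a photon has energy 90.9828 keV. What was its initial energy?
138.0001 keV

Convert final energy to wavelength (hc ≈ 1239.842 keV·pm):
λ' = hc/E' = 1239.842 / 90.9828 = 13.6272 pm

Calculate the Compton shift:
Δλ = λ_C(1 - cos(156°))
Δλ = 2.4263 × (1 - cos(156°))
Δλ = 4.6429 pm

Initial wavelength:
λ = λ' - Δλ = 13.6272 - 4.6429 = 8.9844 pm

Initial energy:
E = hc/λ = 1239.842 / 8.9844 = 138.0001 keV

(Intermediate values are shown rounded; full precision is carried through to the final answer.)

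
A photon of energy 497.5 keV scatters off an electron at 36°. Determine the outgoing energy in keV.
419.4992 keV

First convert energy to wavelength:
λ = hc/E, with hc ≈ 1239.842 keV·pm (i.e. 1239.842 eV·nm)

For E = 497.5 keV = 497500 eV:
λ = 1239.842 keV·pm / 497.5 keV
λ = 2.4921 pm

Calculate the Compton shift:
Δλ = λ_C(1 - cos(36°)) = 2.4263 × 0.1910
Δλ = 0.4634 pm

Final wavelength:
λ' = 2.4921 + 0.4634 = 2.9555 pm

Final energy:
E' = hc/λ' = 1239.842 / 2.9555 = 419.4992 keV

(Intermediate values are shown rounded; full precision is carried through to the final answer.)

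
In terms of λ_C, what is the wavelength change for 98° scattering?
1.1392 λ_C

The Compton shift formula is:
Δλ = λ_C(1 - cos θ)

Dividing both sides by λ_C:
Δλ/λ_C = 1 - cos θ

For θ = 98°:
Δλ/λ_C = 1 - cos(98°)
Δλ/λ_C = 1 - -0.1392
Δλ/λ_C = 1.1392

This means the shift is 1.1392 × λ_C = 2.7640 pm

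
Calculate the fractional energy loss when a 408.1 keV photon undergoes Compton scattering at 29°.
0.0910 (or 9.10%)

Calculate initial and final photon energies:

Initial: E₀ = 408.1 keV → λ₀ = 3.0381 pm
Compton shift: Δλ = 0.3042 pm
Final wavelength: λ' = 3.3423 pm
Final energy: E' = 370.9553 keV

Fractional energy loss:
(E₀ - E')/E₀ = (408.1000 - 370.9553)/408.1000
= 37.1447/408.1000
= 0.0910
= 9.10%

(Intermediate values are shown rounded; full precision is carried through to the final answer.)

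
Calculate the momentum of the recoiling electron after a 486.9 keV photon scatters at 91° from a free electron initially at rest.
2.9388e-22 kg·m/s

The electron is initially at rest, so by conservation of momentum:
p⃗_e = p⃗₀ − p⃗'  (incident photon momentum minus scattered photon momentum)

Photon momentum magnitudes (p = h/λ = E/c):
λ₀ = hc/E₀ = 2.5464 pm → p₀ = h/λ₀ = 2.6021e-22 kg·m/s
Δλ = λ_C(1 − cos 91°) = 2.4687 pm
λ' = 5.0151 pm → p' = h/λ' = 1.3212e-22 kg·m/s

The scattered photon makes angle θ = 91° with the incident direction, so by the law of cosines:
|p⃗_e|² = p₀² + p'² − 2p₀p'cos θ
|p⃗_e|² = (2.6021e-22)² + (1.3212e-22)² − 2·2.6021e-22·1.3212e-22·cos(91°)
|p⃗_e| = 2.9388e-22 kg·m/s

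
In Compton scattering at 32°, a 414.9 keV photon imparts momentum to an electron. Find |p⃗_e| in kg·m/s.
1.1787e-22 kg·m/s

The electron is initially at rest, so by conservation of momentum:
p⃗_e = p⃗₀ − p⃗'  (incident photon momentum minus scattered photon momentum)

Photon momentum magnitudes (p = h/λ = E/c):
λ₀ = hc/E₀ = 2.9883 pm → p₀ = h/λ₀ = 2.2173e-22 kg·m/s
Δλ = λ_C(1 − cos 32°) = 0.3687 pm
λ' = 3.3570 pm → p' = h/λ' = 1.9738e-22 kg·m/s

The scattered photon makes angle θ = 32° with the incident direction, so by the law of cosines:
|p⃗_e|² = p₀² + p'² − 2p₀p'cos θ
|p⃗_e|² = (2.2173e-22)² + (1.9738e-22)² − 2·2.2173e-22·1.9738e-22·cos(32°)
|p⃗_e| = 1.1787e-22 kg·m/s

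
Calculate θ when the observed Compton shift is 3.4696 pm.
115.47°

From the Compton formula Δλ = λ_C(1 - cos θ), we can solve for θ:

cos θ = 1 - Δλ/λ_C

Given:
- Δλ = 3.4696 pm
- λ_C = h/(m_e·c) ≈ 2.42631024 pm

cos θ = 1 - 3.4696/2.42631024
cos θ = 1 - 1.429990
cos θ = -0.429990

θ = arccos(-0.429990)
θ = 115.47°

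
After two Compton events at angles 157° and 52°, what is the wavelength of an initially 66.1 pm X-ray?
71.6923 pm

Apply Compton shift twice:

First scattering at θ₁ = 157°:
Δλ₁ = λ_C(1 - cos(157°))
Δλ₁ = 2.4263 × 1.9205
Δλ₁ = 4.6597 pm

After first scattering:
λ₁ = 66.1 + 4.6597 = 70.7597 pm

Second scattering at θ₂ = 52°:
Δλ₂ = λ_C(1 - cos(52°))
Δλ₂ = 2.4263 × 0.3843
Δλ₂ = 0.9325 pm

Final wavelength:
λ₂ = 70.7597 + 0.9325 = 71.6923 pm

Total shift: Δλ_total = 4.6597 + 0.9325 = 5.5923 pm

(Intermediate values are shown rounded; full precision is carried through to the final answer.)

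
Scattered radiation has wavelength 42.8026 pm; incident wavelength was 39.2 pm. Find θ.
119.00°

First find the wavelength shift:
Δλ = λ' - λ = 42.8026 - 39.2 = 3.6026 pm

Using Δλ = λ_C(1 - cos θ), with λ_C = h/(m_e·c) ≈ 2.42631024 pm:
cos θ = 1 - Δλ/λ_C
cos θ = 1 - 3.6026/2.42631024
cos θ = -0.484806

θ = arccos(-0.484806)
θ = 119.00°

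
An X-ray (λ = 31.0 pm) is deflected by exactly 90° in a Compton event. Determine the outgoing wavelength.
33.4263 pm

Using the Compton formula: λ' = λ + λ_C(1 − cos θ)

For θ = 90°, cos θ = 0 (exact) = 0.0000, so:
1 − cos 90° = 1 − (0) = 1.0000

Δλ = λ_C × 1.0000 = 2.4263 × 1.0000 = 2.4263 pm

λ' = 31.0 + 2.4263 = 33.4263 pm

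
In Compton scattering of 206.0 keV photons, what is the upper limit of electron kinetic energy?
91.9524 keV

Maximum energy transfer occurs at θ = 180° (backscattering).

Initial photon: E₀ = 206.0 keV → λ₀ = 6.0187 pm

Maximum Compton shift (at 180°):
Δλ_max = 2λ_C = 2 × 2.4263 = 4.8526 pm

Final wavelength:
λ' = 6.0187 + 4.8526 = 10.8713 pm

Minimum photon energy (maximum energy to electron):
E'_min = hc/λ' = 114.0476 keV

Maximum electron kinetic energy:
K_max = E₀ - E'_min = 206.0000 - 114.0476 = 91.9524 keV

(Intermediate values are shown rounded; full precision is carried through to the final answer.)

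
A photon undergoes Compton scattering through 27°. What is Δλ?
0.2645 pm

Using the Compton scattering formula:
Δλ = λ_C(1 - cos θ)

where λ_C = h/(m_e·c) ≈ 2.4263 pm is the Compton wavelength of an electron.

For θ = 27°:
cos(27°) = 0.8910
1 - cos(27°) = 0.1090

Δλ = 2.4263 × 0.1090
Δλ = 0.2645 pm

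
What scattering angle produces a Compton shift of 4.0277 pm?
131.30°

From the Compton formula Δλ = λ_C(1 - cos θ), we can solve for θ:

cos θ = 1 - Δλ/λ_C

Given:
- Δλ = 4.0277 pm
- λ_C = h/(m_e·c) ≈ 2.42631024 pm

cos θ = 1 - 4.0277/2.42631024
cos θ = 1 - 1.660010
cos θ = -0.660010

θ = arccos(-0.660010)
θ = 131.30°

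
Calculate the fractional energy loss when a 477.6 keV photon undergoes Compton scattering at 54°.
0.2781 (or 27.81%)

Calculate initial and final photon energies:

Initial: E₀ = 477.6 keV → λ₀ = 2.5960 pm
Compton shift: Δλ = 1.0002 pm
Final wavelength: λ' = 3.5961 pm
Final energy: E' = 344.7698 keV

Fractional energy loss:
(E₀ - E')/E₀ = (477.6000 - 344.7698)/477.6000
= 132.8302/477.6000
= 0.2781
= 27.81%

(Intermediate values are shown rounded; full precision is carried through to the final answer.)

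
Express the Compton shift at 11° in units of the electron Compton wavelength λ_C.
0.0184 λ_C

The Compton shift formula is:
Δλ = λ_C(1 - cos θ)

Dividing both sides by λ_C:
Δλ/λ_C = 1 - cos θ

For θ = 11°:
Δλ/λ_C = 1 - cos(11°)
Δλ/λ_C = 1 - 0.9816
Δλ/λ_C = 0.0184

This means the shift is 0.0184 × λ_C = 0.0446 pm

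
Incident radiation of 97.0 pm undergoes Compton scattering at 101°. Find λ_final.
99.8893 pm

Using the Compton scattering formula:
λ' = λ + Δλ = λ + λ_C(1 - cos θ)

Given:
- Initial wavelength λ = 97.0 pm
- Scattering angle θ = 101°
- Compton wavelength λ_C ≈ 2.4263 pm

Calculate the shift:
Δλ = 2.4263 × (1 - cos(101°))
Δλ = 2.4263 × 1.1908
Δλ = 2.8893 pm

Final wavelength:
λ' = 97.0 + 2.8893 = 99.8893 pm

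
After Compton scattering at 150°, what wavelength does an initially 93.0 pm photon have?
97.5276 pm

Using the Compton formula: λ' = λ + λ_C(1 − cos θ)

For θ = 150°, cos θ = -√3/2 (exact) ≈ -0.8660, so:
1 − cos 150° = 1 − (-√3/2) ≈ 1.8660

Δλ = λ_C × 1.8660 = 2.4263 × 1.8660 = 4.5276 pm

λ' = 93.0 + 4.5276 = 97.5276 pm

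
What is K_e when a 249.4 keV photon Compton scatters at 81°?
72.7353 keV

By energy conservation: K_e = E_initial - E_final

First find the scattered photon energy:
Initial wavelength: λ = hc/E = 4.9713 pm
Compton shift: Δλ = λ_C(1 - cos(81°)) = 2.0468 pm
Final wavelength: λ' = 4.9713 + 2.0468 = 7.0181 pm
Final photon energy: E' = hc/λ' = 176.6647 keV

Electron kinetic energy:
K_e = E - E' = 249.4000 - 176.6647 = 72.7353 keV

(Intermediate values are shown rounded; full precision is carried through to the final answer.)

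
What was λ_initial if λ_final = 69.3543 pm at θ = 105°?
66.3000 pm

From λ' = λ + Δλ, we have λ = λ' - Δλ

First calculate the Compton shift:
Δλ = λ_C(1 - cos θ)
Δλ = 2.4263 × (1 - cos(105°))
Δλ = 2.4263 × 1.2588
Δλ = 3.0543 pm

Initial wavelength:
λ = λ' - Δλ
λ = 69.3543 - 3.0543
λ = 66.3000 pm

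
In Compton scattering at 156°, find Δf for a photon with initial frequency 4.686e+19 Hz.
1.971e+19 Hz (decrease)

Convert frequency to wavelength (c = 299792458 m/s):
λ₀ = c/f₀ = 299792458/4.686e+19 = 6.3976197e-12 m = 6.3976 pm

Calculate Compton shift:
Δλ = λ_C(1 - cos(156°)) = 4.6429 pm

Final wavelength:
λ' = λ₀ + Δλ = 6.3976 + 4.6429 = 11.0405 pm

Final frequency:
f' = c/λ' = 299792458/1.1040475e-11 = 2.7153947e+19 Hz

Frequency shift (decrease):
Δf = f₀ - f' = 4.686e+19 - 2.7153947e+19 = 1.971e+19 Hz

(Intermediate values are shown rounded; full precision is carried through to the final answer.)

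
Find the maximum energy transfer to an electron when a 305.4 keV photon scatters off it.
166.2850 keV

Maximum energy transfer occurs at θ = 180° (backscattering).

Initial photon: E₀ = 305.4 keV → λ₀ = 4.0597 pm

Maximum Compton shift (at 180°):
Δλ_max = 2λ_C = 2 × 2.4263 = 4.8526 pm

Final wavelength:
λ' = 4.0597 + 4.8526 = 8.9124 pm

Minimum photon energy (maximum energy to electron):
E'_min = hc/λ' = 139.1150 keV

Maximum electron kinetic energy:
K_max = E₀ - E'_min = 305.4000 - 139.1150 = 166.2850 keV

(Intermediate values are shown rounded; full precision is carried through to the final answer.)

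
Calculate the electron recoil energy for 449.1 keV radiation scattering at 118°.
253.1122 keV

By energy conservation: K_e = E_initial - E_final

First find the scattered photon energy:
Initial wavelength: λ = hc/E = 2.7607 pm
Compton shift: Δλ = λ_C(1 - cos(118°)) = 3.5654 pm
Final wavelength: λ' = 2.7607 + 3.5654 = 6.3261 pm
Final photon energy: E' = hc/λ' = 195.9878 keV

Electron kinetic energy:
K_e = E - E' = 449.1000 - 195.9878 = 253.1122 keV

(Intermediate values are shown rounded; full precision is carried through to the final answer.)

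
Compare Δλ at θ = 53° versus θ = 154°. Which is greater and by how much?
154° produces the larger shift by a factor of 4.769

Calculate both shifts using Δλ = λ_C(1 - cos θ):

For θ₁ = 53°:
Δλ₁ = 2.4263 × (1 - cos(53°))
Δλ₁ = 2.4263 × 0.3982
Δλ₁ = 0.9661 pm

For θ₂ = 154°:
Δλ₂ = 2.4263 × (1 - cos(154°))
Δλ₂ = 2.4263 × 1.8988
Δλ₂ = 4.6071 pm

The 154° angle produces the larger shift.
Ratio: 4.6071/0.9661 = 4.769

(Intermediate values are shown rounded; full precision is carried through to the final answer.)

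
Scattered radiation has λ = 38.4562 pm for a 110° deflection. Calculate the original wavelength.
35.2000 pm

From λ' = λ + Δλ, we have λ = λ' - Δλ

First calculate the Compton shift:
Δλ = λ_C(1 - cos θ)
Δλ = 2.4263 × (1 - cos(110°))
Δλ = 2.4263 × 1.3420
Δλ = 3.2562 pm

Initial wavelength:
λ = λ' - Δλ
λ = 38.4562 - 3.2562
λ = 35.2000 pm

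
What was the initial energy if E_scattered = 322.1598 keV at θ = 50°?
415.8000 keV

Convert final energy to wavelength (hc ≈ 1239.842 keV·pm):
λ' = hc/E' = 1239.842 / 322.1598 = 3.8485 pm

Calculate the Compton shift:
Δλ = λ_C(1 - cos(50°))
Δλ = 2.4263 × (1 - cos(50°))
Δλ = 0.8667 pm

Initial wavelength:
λ = λ' - Δλ = 3.8485 - 0.8667 = 2.9818 pm

Initial energy:
E = hc/λ = 1239.842 / 2.9818 = 415.8000 keV

(Intermediate values are shown rounded; full precision is carried through to the final answer.)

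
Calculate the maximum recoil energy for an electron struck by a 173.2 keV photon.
69.9750 keV

Maximum energy transfer occurs at θ = 180° (backscattering).

Initial photon: E₀ = 173.2 keV → λ₀ = 7.1584 pm

Maximum Compton shift (at 180°):
Δλ_max = 2λ_C = 2 × 2.4263 = 4.8526 pm

Final wavelength:
λ' = 7.1584 + 4.8526 = 12.0111 pm

Minimum photon energy (maximum energy to electron):
E'_min = hc/λ' = 103.2250 keV

Maximum electron kinetic energy:
K_max = E₀ - E'_min = 173.2000 - 103.2250 = 69.9750 keV

(Intermediate values are shown rounded; full precision is carried through to the final answer.)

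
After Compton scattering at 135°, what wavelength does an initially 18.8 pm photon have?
22.9420 pm

Using the Compton formula: λ' = λ + λ_C(1 − cos θ)

For θ = 135°, cos θ = -√2/2 (exact) ≈ -0.7071, so:
1 − cos 135° = 1 − (-√2/2) ≈ 1.7071

Δλ = λ_C × 1.7071 = 2.4263 × 1.7071 = 4.1420 pm

λ' = 18.8 + 4.1420 = 22.9420 pm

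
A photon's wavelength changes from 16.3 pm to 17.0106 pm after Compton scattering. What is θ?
45.00°

First find the wavelength shift:
Δλ = λ' - λ = 17.0106 - 16.3 = 0.7106 pm

Using Δλ = λ_C(1 - cos θ), with λ_C = h/(m_e·c) ≈ 2.42631024 pm:
cos θ = 1 - Δλ/λ_C
cos θ = 1 - 0.7106/2.42631024
cos θ = 0.707127

θ = arccos(0.707127)
θ = 45.00°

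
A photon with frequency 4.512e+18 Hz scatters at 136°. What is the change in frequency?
2.666e+17 Hz (decrease)

Convert frequency to wavelength (c = 299792458 m/s):
λ₀ = c/f₀ = 299792458/4.512e+18 = 6.6443364e-11 m = 66.4434 pm

Calculate Compton shift:
Δλ = λ_C(1 - cos(136°)) = 4.1717 pm

Final wavelength:
λ' = λ₀ + Δλ = 66.4434 + 4.1717 = 70.6150 pm

Final frequency:
f' = c/λ' = 299792458/7.0615016e-11 = 4.2454491e+18 Hz

Frequency shift (decrease):
Δf = f₀ - f' = 4.512e+18 - 4.2454491e+18 = 2.666e+17 Hz

(Intermediate values are shown rounded; full precision is carried through to the final answer.)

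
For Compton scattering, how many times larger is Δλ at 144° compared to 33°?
144° produces the larger shift by a factor of 11.213

Calculate both shifts using Δλ = λ_C(1 - cos θ):

For θ₁ = 33°:
Δλ₁ = 2.4263 × (1 - cos(33°))
Δλ₁ = 2.4263 × 0.1613
Δλ₁ = 0.3914 pm

For θ₂ = 144°:
Δλ₂ = 2.4263 × (1 - cos(144°))
Δλ₂ = 2.4263 × 1.8090
Δλ₂ = 4.3892 pm

The 144° angle produces the larger shift.
Ratio: 4.3892/0.3914 = 11.213

(Intermediate values are shown rounded; full precision is carried through to the final answer.)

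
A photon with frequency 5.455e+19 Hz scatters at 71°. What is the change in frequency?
1.252e+19 Hz (decrease)

Convert frequency to wavelength (c = 299792458 m/s):
λ₀ = c/f₀ = 299792458/5.455e+19 = 5.4957371e-12 m = 5.4957 pm

Calculate Compton shift:
Δλ = λ_C(1 - cos(71°)) = 1.6364 pm

Final wavelength:
λ' = λ₀ + Δλ = 5.4957 + 1.6364 = 7.1321 pm

Final frequency:
f' = c/λ' = 299792458/7.1321180e-12 = 4.2034142e+19 Hz

Frequency shift (decrease):
Δf = f₀ - f' = 5.455e+19 - 4.2034142e+19 = 1.252e+19 Hz

(Intermediate values are shown rounded; full precision is carried through to the final answer.)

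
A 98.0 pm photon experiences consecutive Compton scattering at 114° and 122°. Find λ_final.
105.1252 pm

Apply Compton shift twice:

First scattering at θ₁ = 114°:
Δλ₁ = λ_C(1 - cos(114°))
Δλ₁ = 2.4263 × 1.4067
Δλ₁ = 3.4132 pm

After first scattering:
λ₁ = 98.0 + 3.4132 = 101.4132 pm

Second scattering at θ₂ = 122°:
Δλ₂ = λ_C(1 - cos(122°))
Δλ₂ = 2.4263 × 1.5299
Δλ₂ = 3.7121 pm

Final wavelength:
λ₂ = 101.4132 + 3.7121 = 105.1252 pm

Total shift: Δλ_total = 3.4132 + 3.7121 = 7.1252 pm

(Intermediate values are shown rounded; full precision is carried through to the final answer.)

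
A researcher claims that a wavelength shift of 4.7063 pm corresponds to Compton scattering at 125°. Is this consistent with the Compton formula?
No, inconsistent

Calculate the expected shift for θ = 125°:

Δλ_expected = λ_C(1 - cos(125°))
Δλ_expected = 2.4263 × (1 - cos(125°))
Δλ_expected = 2.4263 × 1.5736
Δλ_expected = 3.8180 pm

Given shift: 4.7063 pm
Expected shift: 3.8180 pm
Difference: 0.8883 pm

The values do not match. The given shift corresponds to θ ≈ 160.0°, not 125°.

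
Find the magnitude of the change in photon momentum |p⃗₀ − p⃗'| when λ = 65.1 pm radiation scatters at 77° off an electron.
1.2496e-23 kg·m/s

Photon momentum magnitude is p = h/λ.

Initial momentum:
p₀ = h/λ = 6.6261e-34/6.5100e-11 = 1.0178e-23 kg·m/s

After scattering:
λ' = λ + Δλ = 65.1 + 1.8805 = 66.9805 pm
p' = h/λ' = 6.6261e-34/6.6981e-11 = 9.8925e-24 kg·m/s

Momentum is a vector; the scattered photon's direction makes angle θ = 77° with the incident direction. The magnitude of the vector change Δp⃗ = p⃗₀ − p⃗' is found from the law of cosines:
|Δp⃗|² = p₀² + p'² − 2p₀p'cos θ
|Δp⃗|² = (1.0178e-23)² + (9.8925e-24)² − 2·1.0178e-23·9.8925e-24·cos(77°)
|Δp⃗| = 1.2496e-23 kg·m/s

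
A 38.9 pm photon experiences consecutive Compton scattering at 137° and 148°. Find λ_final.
47.5847 pm

Apply Compton shift twice:

First scattering at θ₁ = 137°:
Δλ₁ = λ_C(1 - cos(137°))
Δλ₁ = 2.4263 × 1.7314
Δλ₁ = 4.2008 pm

After first scattering:
λ₁ = 38.9 + 4.2008 = 43.1008 pm

Second scattering at θ₂ = 148°:
Δλ₂ = λ_C(1 - cos(148°))
Δλ₂ = 2.4263 × 1.8480
Δλ₂ = 4.4839 pm

Final wavelength:
λ₂ = 43.1008 + 4.4839 = 47.5847 pm

Total shift: Δλ_total = 4.2008 + 4.4839 = 8.6847 pm

(Intermediate values are shown rounded; full precision is carried through to the final answer.)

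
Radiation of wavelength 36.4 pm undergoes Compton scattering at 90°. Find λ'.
38.8263 pm

Using the Compton formula: λ' = λ + λ_C(1 − cos θ)

For θ = 90°, cos θ = 0 (exact) = 0.0000, so:
1 − cos 90° = 1 − (0) = 1.0000

Δλ = λ_C × 1.0000 = 2.4263 × 1.0000 = 2.4263 pm

λ' = 36.4 + 2.4263 = 38.8263 pm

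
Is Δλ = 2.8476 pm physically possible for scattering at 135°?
No, inconsistent

Calculate the expected shift for θ = 135°:

Δλ_expected = λ_C(1 - cos(135°))
Δλ_expected = 2.4263 × (1 - cos(135°))
Δλ_expected = 2.4263 × 1.7071
Δλ_expected = 4.1420 pm

Given shift: 2.8476 pm
Expected shift: 4.1420 pm
Difference: 1.2943 pm

The values do not match. The given shift corresponds to θ ≈ 100.0°, not 135°.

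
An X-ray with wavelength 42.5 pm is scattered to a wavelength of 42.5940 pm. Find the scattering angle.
16.00°

First find the wavelength shift:
Δλ = λ' - λ = 42.5940 - 42.5 = 0.0940 pm

Using Δλ = λ_C(1 - cos θ), with λ_C = h/(m_e·c) ≈ 2.42631024 pm:
cos θ = 1 - Δλ/λ_C
cos θ = 1 - 0.0940/2.42631024
cos θ = 0.961258

θ = arccos(0.961258)
θ = 16.00°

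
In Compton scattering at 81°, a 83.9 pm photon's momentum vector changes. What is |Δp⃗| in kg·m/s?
1.0137e-23 kg·m/s

Photon momentum magnitude is p = h/λ.

Initial momentum:
p₀ = h/λ = 6.6261e-34/8.3900e-11 = 7.8976e-24 kg·m/s

After scattering:
λ' = λ + Δλ = 83.9 + 2.0468 = 85.9468 pm
p' = h/λ' = 6.6261e-34/8.5947e-11 = 7.7095e-24 kg·m/s

Momentum is a vector; the scattered photon's direction makes angle θ = 81° with the incident direction. The magnitude of the vector change Δp⃗ = p⃗₀ − p⃗' is found from the law of cosines:
|Δp⃗|² = p₀² + p'² − 2p₀p'cos θ
|Δp⃗|² = (7.8976e-24)² + (7.7095e-24)² − 2·7.8976e-24·7.7095e-24·cos(81°)
|Δp⃗| = 1.0137e-23 kg·m/s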